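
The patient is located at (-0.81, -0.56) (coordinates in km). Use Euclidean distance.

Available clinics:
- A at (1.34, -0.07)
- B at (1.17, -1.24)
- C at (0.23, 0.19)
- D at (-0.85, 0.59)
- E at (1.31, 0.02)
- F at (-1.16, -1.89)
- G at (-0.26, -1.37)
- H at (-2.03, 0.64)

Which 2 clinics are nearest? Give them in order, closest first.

G, D

Distances from (-0.81, -0.56):
A: 2.21 km
B: 2.09 km
C: 1.28 km
D: 1.15 km
E: 2.20 km
F: 1.38 km
G: 0.98 km
H: 1.71 km
Sorted: G (0.98 km) < D (1.15 km) < C (1.28 km) < F (1.38 km) < …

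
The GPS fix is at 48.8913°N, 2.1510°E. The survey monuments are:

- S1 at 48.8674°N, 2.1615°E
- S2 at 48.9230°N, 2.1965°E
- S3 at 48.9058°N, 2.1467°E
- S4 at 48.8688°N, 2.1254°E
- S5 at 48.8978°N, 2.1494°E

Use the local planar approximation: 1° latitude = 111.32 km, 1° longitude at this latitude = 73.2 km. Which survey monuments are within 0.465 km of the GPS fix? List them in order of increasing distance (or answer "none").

Distances from 48.8913°N, 2.1510°E:
S1: √((-0.0239·111.32)² + (0.0105·73.2)²) = √(7.078516 + 0.590746) = 2.7693 km
S2: √((0.0317·111.32)² + (0.0455·73.2)²) = √(12.452740 + 11.092896) = 4.8524 km
S3: √((0.0145·111.32)² + (-0.0043·73.2)²) = √(2.605448 + 0.099074) = 1.6445 km
S4: √((-0.0225·111.32)² + (-0.0256·73.2)²) = √(6.273522 + 3.511576) = 3.1281 km
S5: √((0.0065·111.32)² + (-0.0016·73.2)²) = √(0.523568 + 0.013717) = 0.7330 km
Threshold 0.465 km: none within range.

none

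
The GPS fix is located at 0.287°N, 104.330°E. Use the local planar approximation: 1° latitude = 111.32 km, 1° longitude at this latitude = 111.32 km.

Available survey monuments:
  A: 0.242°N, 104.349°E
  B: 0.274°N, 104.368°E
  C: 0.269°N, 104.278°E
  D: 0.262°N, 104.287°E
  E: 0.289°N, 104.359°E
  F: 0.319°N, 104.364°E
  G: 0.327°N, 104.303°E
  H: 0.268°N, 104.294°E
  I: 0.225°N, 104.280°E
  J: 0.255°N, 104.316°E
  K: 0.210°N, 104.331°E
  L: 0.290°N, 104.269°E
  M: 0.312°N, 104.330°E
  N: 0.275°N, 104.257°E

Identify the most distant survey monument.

Distances from 0.287°N, 104.330°E:
A: 5.438 km
B: 4.471 km
C: 6.126 km
D: 5.537 km
E: 3.236 km
F: 5.198 km
G: 5.372 km
H: 4.531 km
I: 8.867 km
J: 3.888 km
K: 8.572 km
L: 6.799 km
M: 2.783 km
N: 8.235 km
Maximum: I at 8.867 km.

I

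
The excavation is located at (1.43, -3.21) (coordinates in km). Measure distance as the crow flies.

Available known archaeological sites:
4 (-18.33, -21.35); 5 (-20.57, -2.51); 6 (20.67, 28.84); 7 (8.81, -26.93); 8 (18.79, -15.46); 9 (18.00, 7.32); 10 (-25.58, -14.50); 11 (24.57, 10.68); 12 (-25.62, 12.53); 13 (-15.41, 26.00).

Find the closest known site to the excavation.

9

Distances from (1.43, -3.21):
4: √((-19.76)² + (-18.14)²) = √(390.4576 + 329.0596) = 26.82 km
5: √((-22.00)² + (0.70)²) = √(484.0000 + 0.4900) = 22.01 km
6: √((19.24)² + (32.05)²) = √(370.1776 + 1027.2025) = 37.38 km
7: √((7.38)² + (-23.72)²) = √(54.4644 + 562.6384) = 24.84 km
8: √((17.36)² + (-12.25)²) = √(301.3696 + 150.0625) = 21.25 km
9: √((16.57)² + (10.53)²) = √(274.5649 + 110.8809) = 19.63 km
10: √((-27.01)² + (-11.29)²) = √(729.5401 + 127.4641) = 29.27 km
11: √((23.14)² + (13.89)²) = √(535.4596 + 192.9321) = 26.99 km
12: √((-27.05)² + (15.74)²) = √(731.7025 + 247.7476) = 31.30 km
13: √((-16.84)² + (29.21)²) = √(283.5856 + 853.2241) = 33.72 km
Minimum: 9 at 19.63 km.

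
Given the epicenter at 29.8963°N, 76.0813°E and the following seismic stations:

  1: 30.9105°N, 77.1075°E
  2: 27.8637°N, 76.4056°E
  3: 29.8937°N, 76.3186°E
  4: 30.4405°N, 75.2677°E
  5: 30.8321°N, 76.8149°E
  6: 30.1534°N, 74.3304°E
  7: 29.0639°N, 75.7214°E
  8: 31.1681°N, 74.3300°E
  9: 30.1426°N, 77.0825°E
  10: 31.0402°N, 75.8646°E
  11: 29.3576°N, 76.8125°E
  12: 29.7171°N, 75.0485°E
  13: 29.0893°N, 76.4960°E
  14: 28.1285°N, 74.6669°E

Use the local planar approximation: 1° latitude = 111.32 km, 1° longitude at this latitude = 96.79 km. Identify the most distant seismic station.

14

Distances from 29.8963°N, 76.0813°E:
1: 150.3736 km
2: 228.4359 km
3: 22.9701 km
4: 99.3543 km
5: 126.0706 km
6: 171.8694 km
7: 98.9942 km
8: 220.8553 km
9: 100.7103 km
10: 129.0548 km
11: 92.7630 km
12: 101.9357 km
13: 98.3946 km
14: 239.7258 km
Maximum: 14 at 239.7258 km.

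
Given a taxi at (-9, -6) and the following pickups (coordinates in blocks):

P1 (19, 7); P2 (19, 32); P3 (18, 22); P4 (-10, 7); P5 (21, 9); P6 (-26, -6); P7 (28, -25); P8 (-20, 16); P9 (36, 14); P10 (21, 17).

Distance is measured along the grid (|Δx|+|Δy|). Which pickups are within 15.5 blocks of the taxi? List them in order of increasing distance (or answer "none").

P4

Distances from (-9, -6):
P1: 41 blocks
P2: 66 blocks
P3: 55 blocks
P4: 14 blocks
P5: 45 blocks
P6: 17 blocks
P7: 56 blocks
P8: 33 blocks
P9: 65 blocks
P10: 53 blocks
Threshold 15.5 blocks: P4 (14 blocks) is within range.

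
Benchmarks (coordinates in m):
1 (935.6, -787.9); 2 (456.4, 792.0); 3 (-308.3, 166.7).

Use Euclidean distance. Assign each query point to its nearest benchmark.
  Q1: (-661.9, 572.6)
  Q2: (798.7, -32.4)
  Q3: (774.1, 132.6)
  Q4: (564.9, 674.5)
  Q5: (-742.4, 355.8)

Q1→3; Q2→1; Q3→2; Q4→2; Q5→3

Q1 at (-661.9, 572.6):
  1: 2098.3 m
  2: 1139.6 m
  3: 538.3 m
  → nearest: 3 (538.3 m)
Q2 at (798.7, -32.4):
  1: 767.8 m
  2: 892.6 m
  3: 1124.8 m
  → nearest: 1 (767.8 m)
Q3 at (774.1, 132.6):
  1: 934.6 m
  2: 731.9 m
  3: 1082.9 m
  → nearest: 2 (731.9 m)
Q4 at (564.9, 674.5):
  1: 1508.7 m
  2: 159.9 m
  3: 1010.1 m
  → nearest: 2 (159.9 m)
Q5 at (-742.4, 355.8):
  1: 2030.7 m
  2: 1275.7 m
  3: 473.5 m
  → nearest: 3 (473.5 m)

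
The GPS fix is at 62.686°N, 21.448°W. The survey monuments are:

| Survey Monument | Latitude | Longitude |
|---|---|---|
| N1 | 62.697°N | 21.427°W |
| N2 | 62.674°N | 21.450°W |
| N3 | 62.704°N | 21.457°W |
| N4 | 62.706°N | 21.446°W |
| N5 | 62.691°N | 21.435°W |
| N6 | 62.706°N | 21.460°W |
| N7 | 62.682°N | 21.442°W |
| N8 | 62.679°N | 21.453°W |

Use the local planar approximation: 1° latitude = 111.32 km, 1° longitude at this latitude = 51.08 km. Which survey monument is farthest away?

Distances from 62.686°N, 21.448°W:
N1: √((0.011·111.32)² + (0.021·51.08)²) = √(1.49945 + 1.15064) = 1.628 km
N2: √((-0.012·111.32)² + (-0.002·51.08)²) = √(1.78447 + 0.01044) = 1.340 km
N3: √((0.018·111.32)² + (-0.009·51.08)²) = √(4.01505 + 0.21134) = 2.056 km
N4: √((0.020·111.32)² + (0.002·51.08)²) = √(4.95686 + 0.01044) = 2.229 km
N5: √((0.005·111.32)² + (0.013·51.08)²) = √(0.30980 + 0.44095) = 0.866 km
N6: √((0.020·111.32)² + (-0.012·51.08)²) = √(4.95686 + 0.37572) = 2.309 km
N7: √((-0.004·111.32)² + (0.006·51.08)²) = √(0.19827 + 0.09393) = 0.541 km
N8: √((-0.007·111.32)² + (-0.005·51.08)²) = √(0.60721 + 0.06523) = 0.820 km
Maximum: N6 at 2.309 km.

N6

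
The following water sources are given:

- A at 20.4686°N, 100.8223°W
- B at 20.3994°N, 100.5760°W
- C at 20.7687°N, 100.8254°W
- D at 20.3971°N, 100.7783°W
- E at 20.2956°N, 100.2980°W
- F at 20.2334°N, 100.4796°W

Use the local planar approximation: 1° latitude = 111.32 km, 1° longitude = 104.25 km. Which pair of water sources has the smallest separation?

A and D

Pairwise distances:
A–B: √((-0.0692·111.32)² + (0.2463·104.25)²) = √(59.341509 + 659.296774) = 26.8074 km
A–C: √((0.3001·111.32)² + (-0.0031·104.25)²) = √(1116.036468 + 0.104442) = 33.4087 km
A–D: √((-0.0715·111.32)² + (0.0440·104.25)²) = √(63.351730 + 21.040569) = 9.1865 km
A–E: √((-0.1730·111.32)² + (0.5243·104.25)²) = √(370.884430 + 2987.527026) = 57.9518 km
A–F: √((-0.2352·111.32)² + (0.3427·104.25)²) = √(685.521421 + 1276.381016) = 44.2934 km
B–C: √((0.3693·111.32)² + (-0.2494·104.25)²) = √(1690.071237 + 675.997400) = 48.6423 km
B–D: √((-0.0023·111.32)² + (-0.2023·104.25)²) = √(0.065554 + 444.778610) = 21.0913 km
B–E: √((-0.1038·111.32)² + (0.2780·104.25)²) = √(133.518395 + 839.927342) = 31.2001 km
B–F: √((-0.1660·111.32)² + (0.0964·104.25)²) = √(341.477876 + 100.996470) = 21.0351 km
C–D: √((-0.3716·111.32)² + (0.0471·104.25)²) = √(1711.188315 + 24.109819) = 41.6569 km
C–E: √((-0.4731·111.32)² + (0.5274·104.25)²) = √(2773.654048 + 3022.959844) = 76.1355 km
C–F: √((-0.5353·111.32)² + (0.3458·104.25)²) = √(3550.919951 + 1299.577265) = 69.6455 km
D–E: √((-0.1015·111.32)² + (0.4803·104.25)²) = √(127.666949 + 2507.132580) = 51.3303 km
D–F: √((-0.1637·111.32)² + (0.2987·104.25)²) = √(332.080790 + 969.666903) = 36.0797 km
E–F: √((-0.0622·111.32)² + (-0.1816·104.25)²) = √(47.943216 + 358.413051) = 20.1583 km
Closest pair: A–D at 9.1865 km.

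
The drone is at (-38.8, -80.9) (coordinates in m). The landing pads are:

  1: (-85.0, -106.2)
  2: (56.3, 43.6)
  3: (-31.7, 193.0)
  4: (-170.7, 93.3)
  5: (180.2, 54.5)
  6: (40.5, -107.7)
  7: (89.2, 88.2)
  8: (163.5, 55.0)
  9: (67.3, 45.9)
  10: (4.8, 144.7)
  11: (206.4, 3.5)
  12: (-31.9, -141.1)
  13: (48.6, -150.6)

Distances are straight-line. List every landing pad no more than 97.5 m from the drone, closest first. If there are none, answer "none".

1, 12, 6

Distances from (-38.8, -80.9):
1: √((-46.2)² + (-25.3)²) = √(2134.440 + 640.090) = 52.7 m
2: √((95.1)² + (124.5)²) = √(9044.010 + 15500.250) = 156.7 m
3: √((7.1)² + (273.9)²) = √(50.410 + 75021.210) = 274.0 m
4: √((-131.9)² + (174.2)²) = √(17397.610 + 30345.640) = 218.5 m
5: √((219.0)² + (135.4)²) = √(47961.000 + 18333.160) = 257.5 m
6: √((79.3)² + (-26.8)²) = √(6288.490 + 718.240) = 83.7 m
7: √((128.0)² + (169.1)²) = √(16384.000 + 28594.810) = 212.1 m
8: √((202.3)² + (135.9)²) = √(40925.290 + 18468.810) = 243.7 m
9: √((106.1)² + (126.8)²) = √(11257.210 + 16078.240) = 165.3 m
10: √((43.6)² + (225.6)²) = √(1900.960 + 50895.360) = 229.8 m
11: √((245.2)² + (84.4)²) = √(60123.040 + 7123.360) = 259.3 m
12: √((6.9)² + (-60.2)²) = √(47.610 + 3624.040) = 60.6 m
13: √((87.4)² + (-69.7)²) = √(7638.760 + 4858.090) = 111.8 m
Threshold 97.5 m: 1 (52.7 m), 12 (60.6 m), 6 (83.7 m) are within range.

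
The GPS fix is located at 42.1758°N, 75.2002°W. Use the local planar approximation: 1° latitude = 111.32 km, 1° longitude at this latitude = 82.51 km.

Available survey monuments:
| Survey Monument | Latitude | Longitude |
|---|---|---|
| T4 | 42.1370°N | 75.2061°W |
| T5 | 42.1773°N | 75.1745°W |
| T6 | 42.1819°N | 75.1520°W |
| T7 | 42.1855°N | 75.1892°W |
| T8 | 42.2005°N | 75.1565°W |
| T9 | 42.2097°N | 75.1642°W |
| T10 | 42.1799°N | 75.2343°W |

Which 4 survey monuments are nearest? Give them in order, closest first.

T7, T5, T10, T6

Distances from 42.1758°N, 75.2002°W:
T4: 4.3466 km
T5: 2.1271 km
T6: 4.0345 km
T7: 1.4106 km
T8: 4.5345 km
T9: 4.8025 km
T10: 2.8504 km
Sorted: T7 (1.4106 km) < T5 (2.1271 km) < T10 (2.8504 km) < T6 (4.0345 km) < T4 (4.3466 km) < T8 (4.5345 km) < …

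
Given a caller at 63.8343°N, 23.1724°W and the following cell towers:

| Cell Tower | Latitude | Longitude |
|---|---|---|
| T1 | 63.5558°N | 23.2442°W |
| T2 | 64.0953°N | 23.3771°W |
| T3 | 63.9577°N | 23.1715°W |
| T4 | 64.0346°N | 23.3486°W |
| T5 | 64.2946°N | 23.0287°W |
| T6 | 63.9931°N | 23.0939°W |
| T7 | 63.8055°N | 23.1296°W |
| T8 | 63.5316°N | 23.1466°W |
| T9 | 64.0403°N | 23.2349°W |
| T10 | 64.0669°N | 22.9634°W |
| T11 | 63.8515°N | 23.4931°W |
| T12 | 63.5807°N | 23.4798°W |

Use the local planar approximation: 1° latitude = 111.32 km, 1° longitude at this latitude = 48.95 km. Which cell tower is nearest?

Distances from 63.8343°N, 23.1724°W:
T1: 31.2012 km
T2: 30.7338 km
T3: 13.7370 km
T4: 23.9074 km
T5: 51.7212 km
T6: 18.0904 km
T7: 3.8299 km
T8: 33.7202 km
T9: 23.1351 km
T10: 27.8409 km
T11: 15.8146 km
T12: 31.9905 km
Minimum: T7 at 3.8299 km.

T7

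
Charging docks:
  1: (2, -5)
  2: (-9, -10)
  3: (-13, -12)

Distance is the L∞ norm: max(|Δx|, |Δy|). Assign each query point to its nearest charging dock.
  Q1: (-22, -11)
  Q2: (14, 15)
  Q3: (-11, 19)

Q1 at (-22, -11):
  1: max(|24|, |6|) = 24
  2: max(|13|, |1|) = 13
  3: max(|9|, |-1|) = 9
  → nearest: 3 (9)
Q2 at (14, 15):
  1: max(|-12|, |-20|) = 20
  2: max(|-23|, |-25|) = 25
  3: max(|-27|, |-27|) = 27
  → nearest: 1 (20)
Q3 at (-11, 19):
  1: max(|13|, |-24|) = 24
  2: max(|2|, |-29|) = 29
  3: max(|-2|, |-31|) = 31
  → nearest: 1 (24)

Q1→3; Q2→1; Q3→1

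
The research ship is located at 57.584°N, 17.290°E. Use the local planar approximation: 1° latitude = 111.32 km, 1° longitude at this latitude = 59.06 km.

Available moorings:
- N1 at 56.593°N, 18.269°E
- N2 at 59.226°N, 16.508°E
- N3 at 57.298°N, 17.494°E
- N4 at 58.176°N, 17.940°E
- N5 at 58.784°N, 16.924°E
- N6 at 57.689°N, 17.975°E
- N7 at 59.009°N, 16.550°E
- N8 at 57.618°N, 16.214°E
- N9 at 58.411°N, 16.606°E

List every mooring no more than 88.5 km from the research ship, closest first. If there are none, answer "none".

N3, N6, N8, N4

Distances from 57.584°N, 17.290°E:
N1: 124.552 km
N2: 188.532 km
N3: 34.041 km
N4: 76.267 km
N5: 135.322 km
N6: 42.111 km
N7: 164.541 km
N8: 63.661 km
N9: 100.535 km
Threshold 88.5 km: N3 (34.041 km), N6 (42.111 km), N8 (63.661 km), N4 (76.267 km) are within range.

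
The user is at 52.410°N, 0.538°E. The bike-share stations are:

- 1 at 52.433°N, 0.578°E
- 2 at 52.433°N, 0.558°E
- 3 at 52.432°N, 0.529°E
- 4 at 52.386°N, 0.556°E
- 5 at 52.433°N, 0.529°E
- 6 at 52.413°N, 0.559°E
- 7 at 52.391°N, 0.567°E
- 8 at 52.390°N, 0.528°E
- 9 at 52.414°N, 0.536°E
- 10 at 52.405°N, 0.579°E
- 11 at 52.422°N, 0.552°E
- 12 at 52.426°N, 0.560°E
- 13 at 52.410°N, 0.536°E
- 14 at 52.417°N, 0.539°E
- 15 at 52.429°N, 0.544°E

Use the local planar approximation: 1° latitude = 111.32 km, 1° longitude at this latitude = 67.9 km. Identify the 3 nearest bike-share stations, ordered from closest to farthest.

13, 9, 14

Distances from 52.410°N, 0.538°E:
1: 3.733 km
2: 2.898 km
3: 2.524 km
4: 2.938 km
5: 2.632 km
6: 1.464 km
7: 2.890 km
8: 2.328 km
9: 0.466 km
10: 2.839 km
11: 1.640 km
12: 2.325 km
13: 0.136 km
14: 0.782 km
15: 2.154 km
Sorted: 13 (0.136 km) < 9 (0.466 km) < 14 (0.782 km) < 6 (1.464 km) < 11 (1.640 km) < …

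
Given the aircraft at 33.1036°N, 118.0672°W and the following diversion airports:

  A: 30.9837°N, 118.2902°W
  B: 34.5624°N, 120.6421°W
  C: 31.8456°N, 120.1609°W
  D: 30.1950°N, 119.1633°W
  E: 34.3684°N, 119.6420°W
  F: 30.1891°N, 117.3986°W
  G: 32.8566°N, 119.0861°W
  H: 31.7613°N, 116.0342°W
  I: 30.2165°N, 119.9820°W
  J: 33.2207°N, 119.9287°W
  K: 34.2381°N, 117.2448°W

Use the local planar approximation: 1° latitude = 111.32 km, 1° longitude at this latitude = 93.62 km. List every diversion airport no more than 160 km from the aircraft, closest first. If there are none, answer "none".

Distances from 33.1036°N, 118.0672°W:
A: 236.9090 km
B: 290.6590 km
C: 240.8986 km
D: 339.6574 km
E: 203.8636 km
F: 330.4251 km
G: 99.2732 km
H: 241.9774 km
I: 368.0057 km
J: 174.7605 km
K: 147.9113 km
Threshold 160 km: G (99.2732 km), K (147.9113 km) are within range.

G, K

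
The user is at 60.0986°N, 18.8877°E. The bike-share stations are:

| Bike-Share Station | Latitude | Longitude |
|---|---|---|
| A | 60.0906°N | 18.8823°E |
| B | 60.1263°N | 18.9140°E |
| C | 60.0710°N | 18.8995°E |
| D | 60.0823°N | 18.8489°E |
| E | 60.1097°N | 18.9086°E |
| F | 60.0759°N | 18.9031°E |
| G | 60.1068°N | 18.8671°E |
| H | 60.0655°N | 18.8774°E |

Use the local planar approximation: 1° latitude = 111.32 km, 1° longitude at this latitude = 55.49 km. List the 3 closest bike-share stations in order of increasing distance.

A, G, E

Distances from 60.0986°N, 18.8877°E:
A: 0.9396 km
B: 3.4115 km
C: 3.1414 km
D: 2.8157 km
E: 1.6946 km
F: 2.6675 km
G: 1.4628 km
H: 3.7288 km
Sorted: A (0.9396 km) < G (1.4628 km) < E (1.6946 km) < F (2.6675 km) < D (2.8157 km) < …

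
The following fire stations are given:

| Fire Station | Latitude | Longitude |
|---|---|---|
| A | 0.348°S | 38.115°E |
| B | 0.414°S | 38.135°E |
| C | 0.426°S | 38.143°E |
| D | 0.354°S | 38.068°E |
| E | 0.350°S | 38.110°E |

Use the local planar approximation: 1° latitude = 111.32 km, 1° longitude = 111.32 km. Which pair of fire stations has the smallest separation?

Pairwise distances:
A–B: 7.677 km
A–C: 9.225 km
A–D: 5.275 km
A–E: 0.599 km
B–C: 1.605 km
B–D: 10.012 km
B–E: 7.649 km
C–D: 11.574 km
C–E: 9.223 km
D–E: 4.697 km
Closest pair: A–E at 0.599 km.

A and E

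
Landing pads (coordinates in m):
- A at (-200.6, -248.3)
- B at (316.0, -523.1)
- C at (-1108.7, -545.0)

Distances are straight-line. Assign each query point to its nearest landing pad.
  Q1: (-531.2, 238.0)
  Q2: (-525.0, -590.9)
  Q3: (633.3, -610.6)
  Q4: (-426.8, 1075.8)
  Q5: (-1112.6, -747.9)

Q1 at (-531.2, 238.0):
  A: 588.0 m
  B: 1138.9 m
  C: 972.9 m
  → nearest: A (588.0 m)
Q2 at (-525.0, -590.9):
  A: 471.8 m
  B: 843.7 m
  C: 585.5 m
  → nearest: A (471.8 m)
Q3 at (633.3, -610.6):
  A: 909.2 m
  B: 329.1 m
  C: 1743.2 m
  → nearest: B (329.1 m)
Q4 at (-426.8, 1075.8):
  A: 1343.3 m
  B: 1763.0 m
  C: 1758.4 m
  → nearest: A (1343.3 m)
Q5 at (-1112.6, -747.9):
  A: 1039.9 m
  B: 1446.2 m
  C: 202.9 m
  → nearest: C (202.9 m)

Q1→A; Q2→A; Q3→B; Q4→A; Q5→C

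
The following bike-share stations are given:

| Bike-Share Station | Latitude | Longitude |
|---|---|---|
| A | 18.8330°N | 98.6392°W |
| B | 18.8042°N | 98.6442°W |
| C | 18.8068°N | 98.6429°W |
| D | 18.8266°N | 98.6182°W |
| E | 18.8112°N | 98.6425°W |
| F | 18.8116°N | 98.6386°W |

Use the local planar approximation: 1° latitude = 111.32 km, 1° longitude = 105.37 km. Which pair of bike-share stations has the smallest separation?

Pairwise distances:
A–B: √((-0.0288·111.32)² + (-0.0050·105.37)²) = √(10.278539 + 0.277571) = 3.2490 km
A–C: √((-0.0262·111.32)² + (-0.0037·105.37)²) = √(8.506462 + 0.151998) = 2.9425 km
A–D: √((-0.0064·111.32)² + (0.0210·105.37)²) = √(0.507582 + 4.896351) = 2.3246 km
A–E: √((-0.0218·111.32)² + (-0.0033·105.37)²) = √(5.889242 + 0.120910) = 2.4516 km
A–F: √((-0.0214·111.32)² + (0.0006·105.37)²) = √(5.675106 + 0.003997) = 2.3831 km
B–C: √((0.0026·111.32)² + (0.0013·105.37)²) = √(0.083771 + 0.018764) = 0.3202 km
B–D: √((0.0224·111.32)² + (0.0260·105.37)²) = √(6.217881 + 7.505518) = 3.7045 km
B–E: √((0.0070·111.32)² + (0.0017·105.37)²) = √(0.607215 + 0.032087) = 0.7996 km
B–F: √((0.0074·111.32)² + (0.0056·105.37)²) = √(0.678594 + 0.348185) = 1.0133 km
C–D: √((0.0198·111.32)² + (0.0247·105.37)²) = √(4.858216 + 6.773730) = 3.4106 km
C–E: √((0.0044·111.32)² + (0.0004·105.37)²) = √(0.239912 + 0.001776) = 0.4916 km
C–F: √((0.0048·111.32)² + (0.0043·105.37)²) = √(0.285515 + 0.205291) = 0.7006 km
D–E: √((-0.0154·111.32)² + (-0.0243·105.37)²) = √(2.938920 + 6.556114) = 3.0814 km
D–F: √((-0.0150·111.32)² + (-0.0204·105.37)²) = √(2.788232 + 4.620557) = 2.7219 km
E–F: √((0.0004·111.32)² + (0.0039·105.37)²) = √(0.001983 + 0.168874) = 0.4133 km
Closest pair: B–C at 0.3202 km.

B and C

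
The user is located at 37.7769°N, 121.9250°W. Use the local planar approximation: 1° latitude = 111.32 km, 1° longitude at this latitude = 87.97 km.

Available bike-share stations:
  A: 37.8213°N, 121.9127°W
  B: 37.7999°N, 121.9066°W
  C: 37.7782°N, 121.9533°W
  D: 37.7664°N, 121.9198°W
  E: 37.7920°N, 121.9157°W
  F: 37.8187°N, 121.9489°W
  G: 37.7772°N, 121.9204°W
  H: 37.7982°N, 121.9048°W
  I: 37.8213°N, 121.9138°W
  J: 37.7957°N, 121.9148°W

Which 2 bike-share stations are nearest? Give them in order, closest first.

G, D

Distances from 37.7769°N, 121.9250°W:
A: 5.0597 km
B: 3.0291 km
C: 2.4938 km
D: 1.2552 km
E: 1.8695 km
F: 5.1061 km
G: 0.4060 km
H: 2.9631 km
I: 5.0399 km
J: 2.2771 km
Sorted: G (0.4060 km) < D (1.2552 km) < E (1.8695 km) < J (2.2771 km) < …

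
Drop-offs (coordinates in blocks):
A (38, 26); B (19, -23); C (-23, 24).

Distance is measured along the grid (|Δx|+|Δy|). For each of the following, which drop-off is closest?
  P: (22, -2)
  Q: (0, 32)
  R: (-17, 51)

P→B; Q→C; R→C

P at (22, -2):
  A: |16| + |28| = 16 + 28 = 44 blocks
  B: |-3| + |-21| = 3 + 21 = 24 blocks
  C: |-45| + |26| = 45 + 26 = 71 blocks
  → nearest: B (24 blocks)
Q at (0, 32):
  A: |38| + |-6| = 38 + 6 = 44 blocks
  B: |19| + |-55| = 19 + 55 = 74 blocks
  C: |-23| + |-8| = 23 + 8 = 31 blocks
  → nearest: C (31 blocks)
R at (-17, 51):
  A: |55| + |-25| = 55 + 25 = 80 blocks
  B: |36| + |-74| = 36 + 74 = 110 blocks
  C: |-6| + |-27| = 6 + 27 = 33 blocks
  → nearest: C (33 blocks)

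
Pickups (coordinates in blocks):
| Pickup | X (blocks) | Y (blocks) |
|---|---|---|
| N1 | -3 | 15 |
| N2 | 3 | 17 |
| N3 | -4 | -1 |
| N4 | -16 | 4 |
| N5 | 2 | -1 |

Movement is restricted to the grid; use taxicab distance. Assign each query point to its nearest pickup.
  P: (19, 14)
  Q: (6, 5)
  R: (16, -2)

P→N2; Q→N5; R→N5

P at (19, 14):
  N1: |-22| + |1| = 22 + 1 = 23 blocks
  N2: |-16| + |3| = 16 + 3 = 19 blocks
  N3: |-23| + |-15| = 23 + 15 = 38 blocks
  N4: |-35| + |-10| = 35 + 10 = 45 blocks
  N5: |-17| + |-15| = 17 + 15 = 32 blocks
  → nearest: N2 (19 blocks)
Q at (6, 5):
  N1: |-9| + |10| = 9 + 10 = 19 blocks
  N2: |-3| + |12| = 3 + 12 = 15 blocks
  N3: |-10| + |-6| = 10 + 6 = 16 blocks
  N4: |-22| + |-1| = 22 + 1 = 23 blocks
  N5: |-4| + |-6| = 4 + 6 = 10 blocks
  → nearest: N5 (10 blocks)
R at (16, -2):
  N1: |-19| + |17| = 19 + 17 = 36 blocks
  N2: |-13| + |19| = 13 + 19 = 32 blocks
  N3: |-20| + |1| = 20 + 1 = 21 blocks
  N4: |-32| + |6| = 32 + 6 = 38 blocks
  N5: |-14| + |1| = 14 + 1 = 15 blocks
  → nearest: N5 (15 blocks)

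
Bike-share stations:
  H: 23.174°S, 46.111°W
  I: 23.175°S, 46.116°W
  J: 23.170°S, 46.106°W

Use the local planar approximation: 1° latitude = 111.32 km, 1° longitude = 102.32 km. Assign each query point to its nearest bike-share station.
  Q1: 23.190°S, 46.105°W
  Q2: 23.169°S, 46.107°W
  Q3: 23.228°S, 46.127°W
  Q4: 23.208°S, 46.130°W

Q1 at 23.190°S, 46.105°W:
  H: √((0.016·111.32)² + (-0.006·102.32)²) = √(3.17239 + 0.37690) = 1.884 km
  I: √((0.015·111.32)² + (-0.011·102.32)²) = √(2.78823 + 1.26680) = 2.014 km
  J: √((0.020·111.32)² + (-0.001·102.32)²) = √(4.95686 + 0.01047) = 2.229 km
  → nearest: H (1.884 km)
Q2 at 23.169°S, 46.107°W:
  H: √((-0.005·111.32)² + (-0.004·102.32)²) = √(0.30980 + 0.16751) = 0.691 km
  I: √((-0.006·111.32)² + (-0.009·102.32)²) = √(0.44612 + 0.84802) = 1.138 km
  J: √((-0.001·111.32)² + (0.001·102.32)²) = √(0.01239 + 0.01047) = 0.151 km
  → nearest: J (0.151 km)
Q3 at 23.228°S, 46.127°W:
  H: √((0.054·111.32)² + (0.016·102.32)²) = √(36.13549 + 2.68016) = 6.230 km
  I: √((0.053·111.32)² + (0.011·102.32)²) = √(34.80953 + 1.26680) = 6.006 km
  J: √((0.058·111.32)² + (0.021·102.32)²) = √(41.68717 + 4.61700) = 6.805 km
  → nearest: I (6.006 km)
Q4 at 23.208°S, 46.130°W:
  H: √((0.034·111.32)² + (0.019·102.32)²) = √(14.32532 + 3.77945) = 4.255 km
  I: √((0.033·111.32)² + (0.014·102.32)²) = √(13.49504 + 2.05200) = 3.943 km
  J: √((0.038·111.32)² + (0.024·102.32)²) = √(17.89425 + 6.03036) = 4.891 km
  → nearest: I (3.943 km)

Q1→H; Q2→J; Q3→I; Q4→I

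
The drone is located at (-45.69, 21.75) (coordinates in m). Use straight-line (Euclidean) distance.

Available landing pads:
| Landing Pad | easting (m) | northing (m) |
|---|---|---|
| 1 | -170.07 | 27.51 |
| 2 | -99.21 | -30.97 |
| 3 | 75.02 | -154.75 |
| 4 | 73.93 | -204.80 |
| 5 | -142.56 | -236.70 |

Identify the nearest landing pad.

Distances from (-45.69, 21.75):
1: √((-124.38)² + (5.76)²) = √(15470.3844 + 33.1776) = 124.51 m
2: √((-53.52)² + (-52.72)²) = √(2864.3904 + 2779.3984) = 75.13 m
3: √((120.71)² + (-176.50)²) = √(14570.9041 + 31152.2500) = 213.83 m
4: √((119.62)² + (-226.55)²) = √(14308.9444 + 51324.9025) = 256.19 m
5: √((-96.87)² + (-258.45)²) = √(9383.7969 + 66796.4025) = 276.01 m
Minimum: 2 at 75.13 m.

2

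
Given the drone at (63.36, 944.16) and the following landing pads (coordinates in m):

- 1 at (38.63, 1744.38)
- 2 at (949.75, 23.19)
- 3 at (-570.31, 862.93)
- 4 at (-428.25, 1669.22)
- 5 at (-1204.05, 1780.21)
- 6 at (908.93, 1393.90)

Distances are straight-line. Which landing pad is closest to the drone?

3

Distances from (63.36, 944.16):
1: √((-24.73)² + (800.22)²) = √(611.5729 + 640352.0484) = 800.60 m
2: √((886.39)² + (-920.97)²) = √(785687.2321 + 848185.7409) = 1278.23 m
3: √((-633.67)² + (-81.23)²) = √(401537.6689 + 6598.3129) = 638.86 m
4: √((-491.61)² + (725.06)²) = √(241680.3921 + 525712.0036) = 876.01 m
5: √((-1267.41)² + (836.05)²) = √(1606328.1081 + 698979.6025) = 1518.32 m
6: √((845.57)² + (449.74)²) = √(714988.6249 + 202266.0676) = 957.73 m
Minimum: 3 at 638.86 m.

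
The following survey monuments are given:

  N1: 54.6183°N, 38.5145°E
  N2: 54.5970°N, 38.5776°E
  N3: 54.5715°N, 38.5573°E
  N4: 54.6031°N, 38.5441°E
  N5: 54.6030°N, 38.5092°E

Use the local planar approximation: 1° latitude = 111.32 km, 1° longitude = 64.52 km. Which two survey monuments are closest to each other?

N1 and N5

Pairwise distances:
N1–N2: 4.7114 km
N1–N3: 5.8964 km
N1–N4: 2.5515 km
N1–N5: 1.7372 km
N2–N3: 3.1263 km
N2–N4: 2.2656 km
N2–N5: 4.4634 km
N3–N4: 3.6193 km
N3–N5: 4.6827 km
N4–N5: 2.2518 km
Closest pair: N1–N5 at 1.7372 km.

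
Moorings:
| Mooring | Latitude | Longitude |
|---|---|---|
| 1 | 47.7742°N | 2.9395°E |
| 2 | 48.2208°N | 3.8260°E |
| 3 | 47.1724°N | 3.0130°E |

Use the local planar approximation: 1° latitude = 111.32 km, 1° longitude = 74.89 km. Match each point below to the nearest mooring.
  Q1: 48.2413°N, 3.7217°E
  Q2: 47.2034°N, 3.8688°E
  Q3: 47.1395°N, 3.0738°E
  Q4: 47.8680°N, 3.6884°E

Q1→2; Q2→3; Q3→3; Q4→2

Q1 at 48.2413°N, 3.7217°E:
  1: √((-0.4671·111.32)² + (-0.7822·74.89)²) = √(2703.747494 + 3431.494320) = 78.3278 km
  2: √((-0.0205·111.32)² + (0.1043·74.89)²) = √(5.207798 + 61.012143) = 8.1376 km
  3: √((-1.0689·111.32)² + (-0.7087·74.89)²) = √(14158.607725 + 2816.907115) = 130.2901 km
  → nearest: 2 (8.1376 km)
Q2 at 47.2034°N, 3.8688°E:
  1: √((0.5708·111.32)² + (-0.9293·74.89)²) = √(4037.516631 + 4843.502581) = 94.2392 km
  2: √((1.0174·111.32)² + (-0.0428·74.89)²) = √(12827.140801 + 10.273897) = 113.3023 km
  3: √((-0.0310·111.32)² + (-0.8558·74.89)²) = √(11.908849 + 4107.638592) = 64.1837 km
  → nearest: 3 (64.1837 km)
Q3 at 47.1395°N, 3.0738°E:
  1: √((0.6347·111.32)² + (-0.1343·74.89)²) = √(4992.101328 + 101.157872) = 71.3671 km
  2: √((1.0813·111.32)² + (0.7522·74.89)²) = √(14489.012974 + 3173.323291) = 132.8997 km
  3: √((0.0329·111.32)² + (-0.0608·74.89)²) = √(13.413379 + 20.732650) = 5.8435 km
  → nearest: 3 (5.8435 km)
Q4 at 47.8680°N, 3.6884°E:
  1: √((-0.0938·111.32)² + (-0.7489·74.89)²) = √(109.031521 + 3145.540798) = 57.0489 km
  2: √((0.3528·111.32)² + (0.1376·74.89)²) = √(1542.423198 + 106.190222) = 40.6031 km
  3: √((-0.6956·111.32)² + (-0.6754·74.89)²) = √(5996.054091 + 2558.407819) = 92.4903 km
  → nearest: 2 (40.6031 km)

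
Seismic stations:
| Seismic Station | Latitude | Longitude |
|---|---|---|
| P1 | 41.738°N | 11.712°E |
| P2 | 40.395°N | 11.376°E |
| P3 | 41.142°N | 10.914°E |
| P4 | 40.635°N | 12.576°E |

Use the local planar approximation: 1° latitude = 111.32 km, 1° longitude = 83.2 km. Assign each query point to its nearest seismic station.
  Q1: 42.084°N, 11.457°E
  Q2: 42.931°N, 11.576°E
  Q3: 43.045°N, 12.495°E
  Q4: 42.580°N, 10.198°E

Q1→P1; Q2→P1; Q3→P1; Q4→P1

Q1 at 42.084°N, 11.457°E:
  P1: √((-0.346·111.32)² + (0.255·83.2)²) = √(1483.53772 + 450.11866) = 43.973 km
  P2: √((-1.689·111.32)² + (-0.081·83.2)²) = √(35351.32486 + 45.41682) = 188.140 km
  P3: √((-0.942·111.32)² + (-0.543·83.2)²) = √(10996.34105 + 2041.01554) = 114.181 km
  P4: √((-1.449·111.32)² + (1.119·83.2)²) = √(26018.55458 + 8667.75896) = 186.243 km
  → nearest: P1 (43.973 km)
Q2 at 42.931°N, 11.576°E:
  P1: √((-1.193·111.32)² + (0.136·83.2)²) = √(17637.10428 + 128.03375) = 133.286 km
  P2: √((-2.536·111.32)² + (-0.200·83.2)²) = √(79697.53585 + 276.88960) = 282.797 km
  P3: √((-1.789·111.32)² + (-0.662·83.2)²) = √(39661.31199 + 3033.63015) = 206.628 km
  P4: √((-2.296·111.32)² + (1.000·83.2)²) = √(65326.61615 + 6922.24000) = 268.791 km
  → nearest: P1 (133.286 km)
Q3 at 43.045°N, 12.495°E:
  P1: √((-1.307·111.32)² + (-0.783·83.2)²) = √(21168.86486 + 4243.94920) = 159.414 km
  P2: √((-2.650·111.32)² + (-1.119·83.2)²) = √(87023.82000 + 8667.75896) = 309.341 km
  P3: √((-1.903·111.32)² + (-1.581·83.2)²) = √(44877.01602 + 17302.56114) = 249.358 km
  P4: √((-2.410·111.32)² + (0.081·83.2)²) = √(71974.80227 + 45.41682) = 268.366 km
  → nearest: P1 (159.414 km)
Q4 at 42.580°N, 10.198°E:
  P1: √((-0.842·111.32)² + (1.514·83.2)²) = √(8785.58284 + 15867.13084) = 157.012 km
  P2: √((-2.185·111.32)² + (1.178·83.2)²) = √(59162.87605 + 9605.88169) = 262.238 km
  P3: √((-1.438·111.32)² + (0.716·83.2)²) = √(25625.01731 + 3548.72787) = 170.803 km
  P4: √((-1.945·111.32)² + (2.378·83.2)²) = √(46879.78450 + 39144.46422) = 293.299 km
  → nearest: P1 (157.012 km)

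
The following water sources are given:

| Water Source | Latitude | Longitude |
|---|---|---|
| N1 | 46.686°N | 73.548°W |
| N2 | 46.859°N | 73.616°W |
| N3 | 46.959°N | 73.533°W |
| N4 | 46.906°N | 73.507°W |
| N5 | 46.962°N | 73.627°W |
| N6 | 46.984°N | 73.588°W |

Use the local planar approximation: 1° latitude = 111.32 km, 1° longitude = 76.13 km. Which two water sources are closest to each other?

Pairwise distances:
N1–N2: √((0.173·111.32)² + (-0.068·76.13)²) = √(370.88443 + 26.79967) = 19.942 km
N1–N3: √((0.273·111.32)² + (0.015·76.13)²) = √(923.57398 + 1.30405) = 30.412 km
N1–N4: √((0.220·111.32)² + (0.041·76.13)²) = √(599.77969 + 9.74270) = 24.689 km
N1–N5: √((0.276·111.32)² + (-0.079·76.13)²) = √(943.98384 + 36.17144) = 31.307 km
N1–N6: √((0.298·111.32)² + (-0.040·76.13)²) = √(1100.47181 + 9.27324) = 33.313 km
N2–N3: √((0.100·111.32)² + (0.083·76.13)²) = √(123.92142 + 39.92711) = 12.800 km
N2–N4: √((0.047·111.32)² + (0.109·76.13)²) = √(27.37424 + 68.85963) = 9.810 km
N2–N5: √((0.103·111.32)² + (-0.011·76.13)²) = √(131.46824 + 0.70129) = 11.497 km
N2–N6: √((0.125·111.32)² + (0.028·76.13)²) = √(193.62722 + 4.54389) = 14.077 km
N3–N4: √((-0.053·111.32)² + (0.026·76.13)²) = √(34.80953 + 3.91795) = 6.223 km
N3–N5: √((0.003·111.32)² + (-0.094·76.13)²) = √(0.11153 + 51.21148) = 7.164 km
N3–N6: √((0.025·111.32)² + (-0.055·76.13)²) = √(7.74509 + 17.53223) = 5.028 km
N4–N5: √((0.056·111.32)² + (-0.120·76.13)²) = √(38.86176 + 83.45919) = 11.060 km
N4–N6: √((0.078·111.32)² + (-0.081·76.13)²) = √(75.39379 + 38.02609) = 10.650 km
N5–N6: √((0.022·111.32)² + (0.039·76.13)²) = √(5.99780 + 8.81538) = 3.849 km
Closest pair: N5–N6 at 3.849 km.

N5 and N6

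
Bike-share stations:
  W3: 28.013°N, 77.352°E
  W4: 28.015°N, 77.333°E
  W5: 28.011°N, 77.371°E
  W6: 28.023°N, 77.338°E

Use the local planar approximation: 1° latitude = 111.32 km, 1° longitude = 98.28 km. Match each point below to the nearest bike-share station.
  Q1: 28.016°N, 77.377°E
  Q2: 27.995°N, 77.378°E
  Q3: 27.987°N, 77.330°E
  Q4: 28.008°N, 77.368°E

Q1 at 28.016°N, 77.377°E:
  W3: √((-0.003·111.32)² + (-0.025·98.28)²) = √(0.11153 + 6.03685) = 2.480 km
  W4: √((-0.001·111.32)² + (-0.044·98.28)²) = √(0.01239 + 18.69974) = 4.326 km
  W5: √((-0.005·111.32)² + (-0.006·98.28)²) = √(0.30980 + 0.34772) = 0.811 km
  W6: √((0.007·111.32)² + (-0.039·98.28)²) = √(0.60721 + 14.69128) = 3.911 km
  → nearest: W5 (0.811 km)
Q2 at 27.995°N, 77.378°E:
  W3: √((0.018·111.32)² + (-0.026·98.28)²) = √(4.01505 + 6.52946) = 3.247 km
  W4: √((0.020·111.32)² + (-0.045·98.28)²) = √(4.95686 + 19.55939) = 4.951 km
  W5: √((0.016·111.32)² + (-0.007·98.28)²) = √(3.17239 + 0.47329) = 1.909 km
  W6: √((0.028·111.32)² + (-0.040·98.28)²) = √(9.71544 + 15.45433) = 5.017 km
  → nearest: W5 (1.909 km)
Q3 at 27.987°N, 77.330°E:
  W3: √((0.026·111.32)² + (0.022·98.28)²) = √(8.37709 + 4.67494) = 3.613 km
  W4: √((0.028·111.32)² + (0.003·98.28)²) = √(9.71544 + 0.08693) = 3.131 km
  W5: √((0.024·111.32)² + (0.041·98.28)²) = √(7.13787 + 16.23671) = 4.835 km
  W6: √((0.036·111.32)² + (0.008·98.28)²) = √(16.06022 + 0.61817) = 4.084 km
  → nearest: W4 (3.131 km)
Q4 at 28.008°N, 77.368°E:
  W3: √((0.005·111.32)² + (-0.016·98.28)²) = √(0.30980 + 2.47269) = 1.668 km
  W4: √((0.007·111.32)² + (-0.035·98.28)²) = √(0.60721 + 11.83222) = 3.527 km
  W5: √((0.003·111.32)² + (0.003·98.28)²) = √(0.11153 + 0.08693) = 0.445 km
  W6: √((0.015·111.32)² + (-0.030·98.28)²) = √(2.78823 + 8.69306) = 3.388 km
  → nearest: W5 (0.445 km)

Q1→W5; Q2→W5; Q3→W4; Q4→W5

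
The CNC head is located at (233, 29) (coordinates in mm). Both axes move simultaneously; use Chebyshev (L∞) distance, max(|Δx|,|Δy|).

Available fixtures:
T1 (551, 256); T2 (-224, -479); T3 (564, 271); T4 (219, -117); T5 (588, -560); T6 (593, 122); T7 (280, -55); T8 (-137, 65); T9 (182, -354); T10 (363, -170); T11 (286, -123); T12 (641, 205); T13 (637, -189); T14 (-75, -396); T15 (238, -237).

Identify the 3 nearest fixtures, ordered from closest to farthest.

Distances from (233, 29):
T1: 318 mm
T2: 508 mm
T3: 331 mm
T4: 146 mm
T5: 589 mm
T6: 360 mm
T7: 84 mm
T8: 370 mm
T9: 383 mm
T10: 199 mm
T11: 152 mm
T12: 408 mm
T13: 404 mm
T14: 425 mm
T15: 266 mm
Sorted: T7 (84 mm) < T4 (146 mm) < T11 (152 mm) < T10 (199 mm) < T15 (266 mm) < …

T7, T4, T11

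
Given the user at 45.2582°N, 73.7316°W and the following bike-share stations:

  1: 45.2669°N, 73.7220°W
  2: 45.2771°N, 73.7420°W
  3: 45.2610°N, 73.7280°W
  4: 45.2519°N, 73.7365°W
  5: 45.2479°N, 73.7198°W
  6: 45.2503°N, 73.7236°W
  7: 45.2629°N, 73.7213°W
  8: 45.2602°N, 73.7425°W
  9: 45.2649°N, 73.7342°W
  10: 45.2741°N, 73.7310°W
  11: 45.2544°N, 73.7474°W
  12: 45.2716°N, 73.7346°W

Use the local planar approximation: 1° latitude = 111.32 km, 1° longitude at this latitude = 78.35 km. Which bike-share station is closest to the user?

3

Distances from 45.2582°N, 73.7316°W:
1: 1.2263 km
2: 2.2562 km
3: 0.4204 km
4: 0.7995 km
5: 1.4729 km
6: 1.0799 km
7: 0.9618 km
8: 0.8826 km
9: 0.7732 km
10: 1.7706 km
11: 1.3082 km
12: 1.5101 km
Minimum: 3 at 0.4204 km.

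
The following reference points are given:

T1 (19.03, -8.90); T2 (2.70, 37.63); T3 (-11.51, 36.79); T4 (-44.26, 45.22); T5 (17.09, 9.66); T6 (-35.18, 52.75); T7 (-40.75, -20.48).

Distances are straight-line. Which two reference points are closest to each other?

T4 and T6

Pairwise distances:
T4–T6: 11.80
T2–T3: 14.23
T1–T5: 18.66
T3–T6: 28.55
T2–T5: 31.45
T3–T4: 33.82
T3–T5: 39.42
T2–T6: 40.79
T2–T4: 47.57
T1–T2: 49.31
T1–T3: 54.96
T1–T7: 60.89
T3–T7: 64.30
T5–T7: 65.22
T4–T7: 65.79
T5–T6: 67.74
T4–T5: 70.91
T2–T7: 72.56
T6–T7: 73.44
T1–T6: 82.09
T1–T4: 83.27
Closest pair: T4–T6 at 11.80.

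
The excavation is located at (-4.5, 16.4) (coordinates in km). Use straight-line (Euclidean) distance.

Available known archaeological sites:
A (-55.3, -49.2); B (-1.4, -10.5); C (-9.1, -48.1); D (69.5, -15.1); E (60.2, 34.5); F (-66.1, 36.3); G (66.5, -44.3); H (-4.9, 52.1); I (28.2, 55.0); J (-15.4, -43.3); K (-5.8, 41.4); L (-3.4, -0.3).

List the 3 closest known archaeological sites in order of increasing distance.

L, K, B

Distances from (-4.5, 16.4):
A: √((-50.8)² + (-65.6)²) = √(2580.6400 + 4303.3600) = 82.97 km
B: √((3.1)² + (-26.9)²) = √(9.6100 + 723.6100) = 27.08 km
C: √((-4.6)² + (-64.5)²) = √(21.1600 + 4160.2500) = 64.66 km
D: √((74.0)² + (-31.5)²) = √(5476.0000 + 992.2500) = 80.43 km
E: √((64.7)² + (18.1)²) = √(4186.0900 + 327.6100) = 67.18 km
F: √((-61.6)² + (19.9)²) = √(3794.5600 + 396.0100) = 64.73 km
G: √((71.0)² + (-60.7)²) = √(5041.0000 + 3684.4900) = 93.41 km
H: √((-0.4)² + (35.7)²) = √(0.1600 + 1274.4900) = 35.70 km
I: √((32.7)² + (38.6)²) = √(1069.2900 + 1489.9600) = 50.59 km
J: √((-10.9)² + (-59.7)²) = √(118.8100 + 3564.0900) = 60.69 km
K: √((-1.3)² + (25.0)²) = √(1.6900 + 625.0000) = 25.03 km
L: √((1.1)² + (-16.7)²) = √(1.2100 + 278.8900) = 16.74 km
Sorted: L (16.74 km) < K (25.03 km) < B (27.08 km) < H (35.70 km) < I (50.59 km) < …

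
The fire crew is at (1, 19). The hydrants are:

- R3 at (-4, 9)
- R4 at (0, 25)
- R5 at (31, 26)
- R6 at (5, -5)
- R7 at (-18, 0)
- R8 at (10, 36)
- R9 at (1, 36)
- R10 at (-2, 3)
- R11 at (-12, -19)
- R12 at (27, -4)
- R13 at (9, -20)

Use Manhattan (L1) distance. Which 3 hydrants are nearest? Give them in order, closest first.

R4, R3, R9

Distances from (1, 19):
R3: |-5| + |-10| = 5 + 10 = 15
R4: |-1| + |6| = 1 + 6 = 7
R5: |30| + |7| = 30 + 7 = 37
R6: |4| + |-24| = 4 + 24 = 28
R7: |-19| + |-19| = 19 + 19 = 38
R8: |9| + |17| = 9 + 17 = 26
R9: |0| + |17| = 0 + 17 = 17
R10: |-3| + |-16| = 3 + 16 = 19
R11: |-13| + |-38| = 13 + 38 = 51
R12: |26| + |-23| = 26 + 23 = 49
R13: |8| + |-39| = 8 + 39 = 47
Sorted: R4 (7) < R3 (15) < R9 (17) < R10 (19) < R8 (26) < …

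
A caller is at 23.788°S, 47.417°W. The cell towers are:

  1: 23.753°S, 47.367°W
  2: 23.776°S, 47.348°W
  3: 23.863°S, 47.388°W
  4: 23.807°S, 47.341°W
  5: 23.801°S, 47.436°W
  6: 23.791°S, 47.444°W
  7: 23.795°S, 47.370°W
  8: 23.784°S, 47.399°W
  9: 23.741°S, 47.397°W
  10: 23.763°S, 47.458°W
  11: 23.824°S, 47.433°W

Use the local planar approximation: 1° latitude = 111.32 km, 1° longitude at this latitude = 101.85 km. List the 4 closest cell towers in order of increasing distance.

8, 5, 6, 11

Distances from 23.788°S, 47.417°W:
1: √((0.035·111.32)² + (0.050·101.85)²) = √(15.18037 + 25.93356) = 6.412 km
2: √((0.012·111.32)² + (0.069·101.85)²) = √(1.78447 + 49.38786) = 7.153 km
3: √((-0.075·111.32)² + (0.029·101.85)²) = √(69.70580 + 8.72405) = 8.856 km
4: √((-0.019·111.32)² + (0.076·101.85)²) = √(4.47356 + 59.91689) = 8.024 km
5: √((-0.013·111.32)² + (-0.019·101.85)²) = √(2.09427 + 3.74481) = 2.416 km
6: √((-0.003·111.32)² + (-0.027·101.85)²) = √(0.11153 + 7.56223) = 2.770 km
7: √((-0.007·111.32)² + (0.047·101.85)²) = √(0.60721 + 22.91489) = 4.850 km
8: √((0.004·111.32)² + (0.018·101.85)²) = √(0.19827 + 3.36099) = 1.887 km
9: √((0.047·111.32)² + (0.020·101.85)²) = √(27.37424 + 4.14937) = 5.615 km
10: √((0.025·111.32)² + (-0.041·101.85)²) = √(7.74509 + 17.43772) = 5.018 km
11: √((-0.036·111.32)² + (-0.016·101.85)²) = √(16.06022 + 2.65560) = 4.326 km
Sorted: 8 (1.887 km) < 5 (2.416 km) < 6 (2.770 km) < 11 (4.326 km) < 7 (4.850 km) < 10 (5.018 km) < …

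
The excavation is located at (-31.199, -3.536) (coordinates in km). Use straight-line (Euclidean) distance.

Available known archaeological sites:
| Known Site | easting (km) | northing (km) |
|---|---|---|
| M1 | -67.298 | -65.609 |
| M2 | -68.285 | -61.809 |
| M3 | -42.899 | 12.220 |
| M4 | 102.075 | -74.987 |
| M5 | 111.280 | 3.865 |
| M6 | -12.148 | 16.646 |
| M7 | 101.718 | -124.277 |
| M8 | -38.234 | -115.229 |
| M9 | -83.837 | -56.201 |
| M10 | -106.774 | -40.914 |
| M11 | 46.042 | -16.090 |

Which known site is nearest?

M3

Distances from (-31.199, -3.536):
M1: √((-36.099)² + (-62.073)²) = √(1303.13780 + 3853.05733) = 71.807 km
M2: √((-37.086)² + (-58.273)²) = √(1375.37140 + 3395.74253) = 69.073 km
M3: √((-11.700)² + (15.756)²) = √(136.89000 + 248.25154) = 19.625 km
M4: √((133.274)² + (-71.451)²) = √(17761.95908 + 5105.24540) = 151.219 km
M5: √((142.479)² + (7.401)²) = √(20300.26544 + 54.77480) = 142.671 km
M6: √((19.051)² + (20.182)²) = √(362.94060 + 407.31312) = 27.753 km
M7: √((132.917)² + (-120.741)²) = √(17666.92889 + 14578.38908) = 179.570 km
M8: √((-7.035)² + (-111.693)²) = √(49.49123 + 12475.32625) = 111.914 km
M9: √((-52.638)² + (-52.665)²) = √(2770.75904 + 2773.60223) = 74.460 km
M10: √((-75.575)² + (-37.378)²) = √(5711.58063 + 1397.11488) = 84.313 km
M11: √((77.241)² + (-12.554)²) = √(5966.17208 + 157.60292) = 78.255 km
Minimum: M3 at 19.625 km.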